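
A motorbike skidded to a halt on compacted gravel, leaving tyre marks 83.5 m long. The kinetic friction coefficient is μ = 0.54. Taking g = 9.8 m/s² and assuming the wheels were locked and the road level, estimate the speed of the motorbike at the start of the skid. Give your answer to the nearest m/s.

Initial speed ≈ 30 m/s

Deceleration a = μg = 0.54 × 9.8 = 5.292 m/s².
v = √(2a·d) = √(2 × 5.292 × 83.5) = √883.764 = 29.7282 m/s.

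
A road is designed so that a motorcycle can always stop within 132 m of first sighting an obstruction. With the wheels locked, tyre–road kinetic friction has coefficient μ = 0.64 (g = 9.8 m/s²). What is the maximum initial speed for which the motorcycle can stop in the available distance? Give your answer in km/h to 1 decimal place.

a = μg = 0.64 × 9.8 = 6.272 m/s².
v²/(2a) = d ⇒ v = √(2 × 6.272 × 132) = √1655.81 = 40.6916 m/s.
40.6916 m/s × 3.6 = 146.490 km/h.

Maximum speed ≈ 146.5 km/h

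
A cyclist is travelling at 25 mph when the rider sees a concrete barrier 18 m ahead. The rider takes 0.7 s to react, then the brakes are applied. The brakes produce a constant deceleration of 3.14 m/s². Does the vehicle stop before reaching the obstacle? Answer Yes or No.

25 mph × 0.44704 = 11.1760 m/s.
Reaction distance = 11.1760 × 0.7 = 7.823 m.
Braking distance = v²/(2a) = 124.903 / 6.280 = 19.889 m.
Total stopping distance = 7.823 + 19.889 = 27.712 m, vs 18 m available — it cannot stop in time and overshoots by 27.712 − 18 = 9.712 m.

No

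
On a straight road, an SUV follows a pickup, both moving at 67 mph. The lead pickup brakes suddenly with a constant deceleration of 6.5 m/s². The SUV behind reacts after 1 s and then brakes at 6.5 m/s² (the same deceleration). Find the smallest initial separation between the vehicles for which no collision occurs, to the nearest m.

Minimum gap ≈ 30 m

67 mph × 0.44704 = 29.9517 m/s.
Leader travels v²/(2a_L) = 897.104 / 13.000 = 69.008 m before stopping.
Follower covers v·t_r = 29.9517 × 1 = 29.952 m while reacting, then v²/(2a_F) = 897.104 / 13.000 = 69.008 m while braking, for a total of 29.952 + 69.008 = 98.960 m.
Since a_F ≤ a_L and the follower starts braking later, the follower is never slower than the leader, so the closest approach is when both have stopped.
Minimum gap = 98.960 − 69.008 = 29.952 m.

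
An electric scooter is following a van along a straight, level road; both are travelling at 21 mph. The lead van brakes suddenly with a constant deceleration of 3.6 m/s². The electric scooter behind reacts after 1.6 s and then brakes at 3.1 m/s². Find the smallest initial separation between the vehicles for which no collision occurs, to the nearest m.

Minimum gap ≈ 17 m

21 mph × 0.44704 = 9.3878 m/s.
Leader travels v²/(2a_L) = 88.131 / 7.200 = 12.240 m before stopping.
Follower covers v·t_r = 9.3878 × 1.6 = 15.020 m while reacting, then v²/(2a_F) = 88.131 / 6.200 = 14.215 m while braking, for a total of 15.020 + 14.215 = 29.235 m.
Since a_F ≤ a_L and the follower starts braking later, the follower is never slower than the leader, so the closest approach is when both have stopped.
Minimum gap = 29.235 − 12.240 = 16.995 m.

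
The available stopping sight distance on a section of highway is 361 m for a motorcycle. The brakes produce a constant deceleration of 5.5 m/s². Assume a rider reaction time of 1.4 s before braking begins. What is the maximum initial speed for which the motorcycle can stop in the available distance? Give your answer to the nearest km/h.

Maximum speed ≈ 201 km/h

Stopping distance: v·t_r + v²/(2a) = 361 with t_r = 1.4 s and a = 5.500 m/s².
So v² + 15.400 v − 3971.00 = 0.
Positive root: v = −a·t_r + √((a·t_r)² + 2a·d) = −7.700 + √(59.290 + 3971.00) = 55.7846 m/s.
55.7846 m/s × 3.6 = 200.825 km/h.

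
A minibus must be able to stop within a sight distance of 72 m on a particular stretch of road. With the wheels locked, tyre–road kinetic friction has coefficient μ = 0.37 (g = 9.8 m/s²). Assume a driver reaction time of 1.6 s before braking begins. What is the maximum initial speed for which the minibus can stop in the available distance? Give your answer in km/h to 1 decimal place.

a = μg = 0.37 × 9.8 = 3.626 m/s².
Stopping distance: v·t_r + v²/(2a) = 72 with t_r = 1.6 s and a = 3.626 m/s².
So v² + 11.603 v − 522.14 = 0.
Positive root: v = −a·t_r + √((a·t_r)² + 2a·d) = −5.802 + √(33.663 + 522.14) = 17.7735 m/s.
17.7735 m/s × 3.6 = 63.985 km/h.

Maximum speed ≈ 64.0 km/h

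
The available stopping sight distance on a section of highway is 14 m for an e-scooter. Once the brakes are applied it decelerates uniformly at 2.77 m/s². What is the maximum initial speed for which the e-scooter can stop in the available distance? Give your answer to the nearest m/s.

v²/(2a) = d ⇒ v = √(2 × 2.770 × 14) = √77.56 = 8.8068 m/s.

Maximum speed ≈ 9 m/s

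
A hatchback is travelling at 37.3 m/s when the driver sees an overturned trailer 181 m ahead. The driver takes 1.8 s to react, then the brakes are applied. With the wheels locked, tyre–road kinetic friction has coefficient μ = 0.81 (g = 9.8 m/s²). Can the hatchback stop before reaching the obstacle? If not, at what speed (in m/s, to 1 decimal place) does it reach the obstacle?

Yes — it stops about 26.2 m short of the obstacle, so it never reaches it

a = μg = 0.81 × 9.8 = 7.938 m/s².
Reaction distance = 37.3000 × 1.8 = 67.140 m.
Braking distance = v²/(2a) = 1391.290 / 15.876 = 87.635 m.
Total stopping distance = 67.140 + 87.635 = 154.775 m, vs 181 m available — it stops with 181 − 154.775 = 26.225 m to spare.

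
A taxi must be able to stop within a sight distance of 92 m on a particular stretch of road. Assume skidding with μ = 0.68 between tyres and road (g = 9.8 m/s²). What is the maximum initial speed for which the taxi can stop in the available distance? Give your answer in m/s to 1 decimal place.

a = μg = 0.68 × 9.8 = 6.664 m/s².
v²/(2a) = d ⇒ v = √(2 × 6.664 × 92) = √1226.18 = 35.0169 m/s.

Maximum speed ≈ 35.0 m/s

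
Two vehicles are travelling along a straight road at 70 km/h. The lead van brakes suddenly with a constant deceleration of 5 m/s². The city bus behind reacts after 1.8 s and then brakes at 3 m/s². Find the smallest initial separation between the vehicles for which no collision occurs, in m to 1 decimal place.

Minimum gap ≈ 60.2 m

70 km/h ÷ 3.6 = 19.4444 m/s.
Leader travels v²/(2a_L) = 378.085 / 10.000 = 37.808 m before stopping.
Follower covers v·t_r = 19.4444 × 1.8 = 35.000 m while reacting, then v²/(2a_F) = 378.085 / 6.000 = 63.014 m while braking, for a total of 35.000 + 63.014 = 98.014 m.
Since a_F ≤ a_L and the follower starts braking later, the follower is never slower than the leader, so the closest approach is when both have stopped.
Minimum gap = 98.014 − 37.808 = 60.206 m.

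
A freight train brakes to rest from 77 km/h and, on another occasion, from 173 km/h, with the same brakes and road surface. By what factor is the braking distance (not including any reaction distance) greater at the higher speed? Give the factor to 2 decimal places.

Braking distance d = v²/(2a), so with a fixed, d ∝ v².
Factor = (173/77)² = 2.2468² = 5.0481.

Factor ≈ 5.05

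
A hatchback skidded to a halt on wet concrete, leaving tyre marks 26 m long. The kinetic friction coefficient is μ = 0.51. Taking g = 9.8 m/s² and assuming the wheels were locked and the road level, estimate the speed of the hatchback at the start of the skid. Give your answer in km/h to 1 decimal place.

Deceleration a = μg = 0.51 × 9.8 = 4.998 m/s².
v = √(2a·d) = √(2 × 4.998 × 26) = √259.896 = 16.1213 m/s.
= 16.1213 × 3.6 = 58.037 km/h.

Initial speed ≈ 58.0 km/h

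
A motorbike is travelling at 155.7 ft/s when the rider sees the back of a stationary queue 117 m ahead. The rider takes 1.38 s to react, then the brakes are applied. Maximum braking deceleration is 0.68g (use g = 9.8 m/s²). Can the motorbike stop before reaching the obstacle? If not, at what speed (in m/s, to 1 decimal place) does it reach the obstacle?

155.7 ft/s × 0.3048 = 47.4574 m/s.
a = 0.68 × 9.8 = 6.664 m/s².
Reaction distance = 47.4574 × 1.38 = 65.491 m.
Braking distance needed to stop: v²/(2a) = 2252.205 / 13.328 = 168.983 m, so total needed = 65.491 + 168.983 = 234.474 m > 117 m — it cannot stop.
Distance remaining when braking begins: 117 − 65.491 = 51.509 m.
v² = v₀² − 2a·d = 2252.205 − 2 × 6.664 × 51.509 = 1565.693 m²/s².
v = √1565.693 = 39.569 m/s.

No — it strikes the obstacle at 39.6 m/s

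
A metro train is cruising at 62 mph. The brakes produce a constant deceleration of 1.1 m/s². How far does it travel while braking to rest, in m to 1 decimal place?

62 mph × 0.44704 = 27.7165 m/s.
Braking distance = v²/(2a) = 27.7165² / (2 × 1.100) = 768.204 / 2.200 = 349.184 m.

Braking distance ≈ 349.2 m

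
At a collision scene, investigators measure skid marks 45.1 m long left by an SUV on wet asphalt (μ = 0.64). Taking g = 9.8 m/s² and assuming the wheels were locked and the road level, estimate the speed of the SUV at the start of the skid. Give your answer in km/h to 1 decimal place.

Initial speed ≈ 85.6 km/h

Deceleration a = μg = 0.64 × 9.8 = 6.272 m/s².
v = √(2a·d) = √(2 × 6.272 × 45.1) = √565.734 = 23.7852 m/s.
= 23.7852 × 3.6 = 85.627 km/h.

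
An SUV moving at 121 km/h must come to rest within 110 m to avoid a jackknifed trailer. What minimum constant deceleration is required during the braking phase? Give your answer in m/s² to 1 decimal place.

Required deceleration ≈ 5.1 m/s²

121 km/h ÷ 3.6 = 33.6111 m/s.
v² = 2a·d ⇒ a = v²/(2d) = 33.6111² / (2 × 110.000) = 1129.706 / 220.000 = 5.1350 m/s².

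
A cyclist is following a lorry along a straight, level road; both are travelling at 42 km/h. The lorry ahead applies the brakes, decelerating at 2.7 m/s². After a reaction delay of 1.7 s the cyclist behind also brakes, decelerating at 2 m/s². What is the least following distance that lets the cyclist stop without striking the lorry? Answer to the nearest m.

42 km/h ÷ 3.6 = 11.6667 m/s.
Leader travels v²/(2a_L) = 136.112 / 5.400 = 25.206 m before stopping.
Follower covers v·t_r = 11.6667 × 1.7 = 19.833 m while reacting, then v²/(2a_F) = 136.112 / 4.000 = 34.028 m while braking, for a total of 19.833 + 34.028 = 53.861 m.
Since a_F ≤ a_L and the follower starts braking later, the follower is never slower than the leader, so the closest approach is when both have stopped.
Minimum gap = 53.861 − 25.206 = 28.655 m.

Minimum gap ≈ 29 m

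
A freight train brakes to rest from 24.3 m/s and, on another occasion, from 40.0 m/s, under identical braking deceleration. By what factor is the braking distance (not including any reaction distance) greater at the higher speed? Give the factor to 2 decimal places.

Braking distance d = v²/(2a), so with a fixed, d ∝ v².
Factor = (40.0/24.3)² = 1.6461² = 2.7096.

Factor ≈ 2.71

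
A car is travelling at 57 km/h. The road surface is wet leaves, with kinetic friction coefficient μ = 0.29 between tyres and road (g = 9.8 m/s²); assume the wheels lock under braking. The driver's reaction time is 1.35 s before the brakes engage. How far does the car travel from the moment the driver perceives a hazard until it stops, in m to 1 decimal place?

Total stopping distance ≈ 65.5 m

57 km/h ÷ 3.6 = 15.8333 m/s.
a = μg = 0.29 × 9.8 = 2.842 m/s².
Reaction distance = v·t_r = 15.8333 × 1.35 = 21.375 m.
Braking distance = v²/(2a) = 15.8333² / (2 × 2.842) = 250.693 / 5.684 = 44.105 m.
Total = 21.375 + 44.105 = 65.480 m.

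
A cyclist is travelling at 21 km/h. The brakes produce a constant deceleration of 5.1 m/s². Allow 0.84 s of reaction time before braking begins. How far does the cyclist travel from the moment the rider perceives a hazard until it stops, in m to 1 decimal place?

Total stopping distance ≈ 8.2 m

21 km/h ÷ 3.6 = 5.8333 m/s.
Reaction distance = v·t_r = 5.8333 × 0.84 = 4.900 m.
Braking distance = v²/(2a) = 5.8333² / (2 × 5.100) = 34.027 / 10.200 = 3.336 m.
Total = 4.900 + 3.336 = 8.236 m.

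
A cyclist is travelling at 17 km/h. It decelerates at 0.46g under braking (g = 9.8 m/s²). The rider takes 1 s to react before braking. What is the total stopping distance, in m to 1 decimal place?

17 km/h ÷ 3.6 = 4.7222 m/s.
a = 0.46 × 9.8 = 4.508 m/s².
Reaction distance = v·t_r = 4.7222 × 1 = 4.722 m.
Braking distance = v²/(2a) = 4.7222² / (2 × 4.508) = 22.299 / 9.016 = 2.473 m.
Total = 4.722 + 2.473 = 7.195 m.

Total stopping distance ≈ 7.2 m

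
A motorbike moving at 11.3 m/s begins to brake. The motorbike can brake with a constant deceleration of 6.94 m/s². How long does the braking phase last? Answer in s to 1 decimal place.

Braking time ≈ 1.6 s

Braking time = v/a = 11.3000 / 6.940 = 1.628 s.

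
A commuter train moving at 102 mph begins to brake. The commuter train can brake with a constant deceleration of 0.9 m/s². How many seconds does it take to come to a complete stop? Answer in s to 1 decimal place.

102 mph × 0.44704 = 45.5981 m/s.
Braking time = v/a = 45.5981 / 0.900 = 50.665 s.

Braking time ≈ 50.7 s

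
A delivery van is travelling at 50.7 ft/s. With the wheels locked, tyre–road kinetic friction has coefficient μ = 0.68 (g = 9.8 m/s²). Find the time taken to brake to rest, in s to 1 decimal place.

Braking time ≈ 2.3 s

50.7 ft/s × 0.3048 = 15.4534 m/s.
a = μg = 0.68 × 9.8 = 6.664 m/s².
Braking time = v/a = 15.4534 / 6.664 = 2.319 s.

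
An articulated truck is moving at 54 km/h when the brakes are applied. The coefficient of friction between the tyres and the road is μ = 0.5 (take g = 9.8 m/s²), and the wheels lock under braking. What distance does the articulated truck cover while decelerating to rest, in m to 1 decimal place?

Braking distance ≈ 23.0 m

54 km/h ÷ 3.6 = 15.0000 m/s.
a = μg = 0.5 × 9.8 = 4.900 m/s².
Braking distance = v²/(2a) = 15.0000² / (2 × 4.900) = 225.000 / 9.800 = 22.959 m.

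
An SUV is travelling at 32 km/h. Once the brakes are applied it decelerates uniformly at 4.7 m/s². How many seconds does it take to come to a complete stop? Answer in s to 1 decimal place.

Braking time ≈ 1.9 s

32 km/h ÷ 3.6 = 8.8889 m/s.
Braking time = v/a = 8.8889 / 4.700 = 1.891 s.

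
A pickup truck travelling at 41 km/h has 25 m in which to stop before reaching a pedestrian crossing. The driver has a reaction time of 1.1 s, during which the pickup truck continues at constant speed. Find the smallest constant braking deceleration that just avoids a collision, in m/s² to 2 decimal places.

41 km/h ÷ 3.6 = 11.3889 m/s.
Distance covered during reaction = 11.3889 × 1.1 = 12.528 m.
Distance available for braking: 25 − 12.528 = 12.472 m.
v² = 2a·d ⇒ a = v²/(2d) = 11.3889² / (2 × 12.472) = 129.707 / 24.944 = 5.1999 m/s².

Required deceleration ≈ 5.20 m/s²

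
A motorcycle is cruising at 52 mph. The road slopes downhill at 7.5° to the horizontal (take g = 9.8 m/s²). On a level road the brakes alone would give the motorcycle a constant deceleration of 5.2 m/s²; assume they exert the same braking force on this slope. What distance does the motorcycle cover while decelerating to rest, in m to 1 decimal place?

52 mph × 0.44704 = 23.2461 m/s.
Gravity along the downhill slope reduces the braking deceleration: a_eff = 5.200 − 9.8·sin 7.5° = 5.200 − 1.279 = 3.921 m/s².
Braking distance = v²/(2a) = 23.2461² / (2 × 3.921) = 540.381 / 7.842 = 68.909 m.

Braking distance ≈ 68.9 m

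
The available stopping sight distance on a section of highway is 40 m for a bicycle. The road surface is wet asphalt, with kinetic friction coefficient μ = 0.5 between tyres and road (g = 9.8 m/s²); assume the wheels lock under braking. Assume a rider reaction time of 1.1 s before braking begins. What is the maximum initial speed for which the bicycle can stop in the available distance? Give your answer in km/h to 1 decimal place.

Maximum speed ≈ 54.5 km/h

a = μg = 0.5 × 9.8 = 4.900 m/s².
Stopping distance: v·t_r + v²/(2a) = 40 with t_r = 1.1 s and a = 4.900 m/s².
So v² + 10.780 v − 392.00 = 0.
Positive root: v = −a·t_r + √((a·t_r)² + 2a·d) = −5.390 + √(29.052 + 392.00) = 15.1296 m/s.
15.1296 m/s × 3.6 = 54.467 km/h.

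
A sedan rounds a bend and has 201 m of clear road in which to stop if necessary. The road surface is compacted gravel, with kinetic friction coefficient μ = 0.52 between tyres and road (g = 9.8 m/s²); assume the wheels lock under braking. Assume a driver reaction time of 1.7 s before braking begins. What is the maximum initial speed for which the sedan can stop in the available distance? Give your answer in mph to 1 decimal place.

Maximum speed ≈ 83.7 mph

a = μg = 0.52 × 9.8 = 5.096 m/s².
Stopping distance: v·t_r + v²/(2a) = 201 with t_r = 1.7 s and a = 5.096 m/s².
So v² + 17.326 v − 2048.59 = 0.
Positive root: v = −a·t_r + √((a·t_r)² + 2a·d) = −8.663 + √(75.048 + 2048.59) = 37.4199 m/s.
37.4199 m/s ÷ 0.44704 = 83.706 mph.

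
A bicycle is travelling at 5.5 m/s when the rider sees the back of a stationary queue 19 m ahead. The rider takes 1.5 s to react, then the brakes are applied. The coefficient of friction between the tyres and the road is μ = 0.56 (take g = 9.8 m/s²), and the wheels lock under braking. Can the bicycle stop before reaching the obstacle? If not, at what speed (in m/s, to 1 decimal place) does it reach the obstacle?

Yes — it stops about 8.0 m short of the obstacle, so it never reaches it

a = μg = 0.56 × 9.8 = 5.488 m/s².
Reaction distance = 5.5000 × 1.5 = 8.250 m.
Braking distance = v²/(2a) = 30.250 / 10.976 = 2.756 m.
Total stopping distance = 8.250 + 2.756 = 11.006 m, vs 19 m available — it stops with 19 − 11.006 = 7.994 m to spare.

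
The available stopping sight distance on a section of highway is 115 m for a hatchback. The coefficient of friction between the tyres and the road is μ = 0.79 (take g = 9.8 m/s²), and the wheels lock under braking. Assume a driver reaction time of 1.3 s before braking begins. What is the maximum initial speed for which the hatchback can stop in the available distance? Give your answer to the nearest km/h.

a = μg = 0.79 × 9.8 = 7.742 m/s².
Stopping distance: v·t_r + v²/(2a) = 115 with t_r = 1.3 s and a = 7.742 m/s².
So v² + 20.129 v − 1780.66 = 0.
Positive root: v = −a·t_r + √((a·t_r)² + 2a·d) = −10.065 + √(101.304 + 1780.66) = 33.3166 m/s.
33.3166 m/s × 3.6 = 119.940 km/h.

Maximum speed ≈ 120 km/h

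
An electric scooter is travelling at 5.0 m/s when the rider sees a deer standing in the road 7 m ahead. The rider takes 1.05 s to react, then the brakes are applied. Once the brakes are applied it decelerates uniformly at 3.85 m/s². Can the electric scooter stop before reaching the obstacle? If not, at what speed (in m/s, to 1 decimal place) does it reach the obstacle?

Reaction distance = 5.0000 × 1.05 = 5.250 m.
Braking distance needed to stop: v²/(2a) = 25.000 / 7.700 = 3.247 m, so total needed = 5.250 + 3.247 = 8.497 m > 7 m — it cannot stop.
Distance remaining when braking begins: 7 − 5.250 = 1.750 m.
v² = v₀² − 2a·d = 25.000 − 2 × 3.850 × 1.750 = 11.525 m²/s².
v = √11.525 = 3.395 m/s.

No — it strikes the obstacle at 3.4 m/s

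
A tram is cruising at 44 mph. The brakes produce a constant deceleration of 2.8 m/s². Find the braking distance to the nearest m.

44 mph × 0.44704 = 19.6698 m/s.
Braking distance = v²/(2a) = 19.6698² / (2 × 2.800) = 386.901 / 5.600 = 69.089 m.

Braking distance ≈ 69 m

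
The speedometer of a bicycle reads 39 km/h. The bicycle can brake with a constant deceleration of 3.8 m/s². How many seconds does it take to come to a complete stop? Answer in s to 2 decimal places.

39 km/h ÷ 3.6 = 10.8333 m/s.
Braking time = v/a = 10.8333 / 3.800 = 2.851 s.

Braking time ≈ 2.85 s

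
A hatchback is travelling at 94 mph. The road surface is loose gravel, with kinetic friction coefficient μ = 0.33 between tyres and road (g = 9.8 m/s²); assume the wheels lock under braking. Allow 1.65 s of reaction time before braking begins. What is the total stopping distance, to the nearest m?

Total stopping distance ≈ 342 m

94 mph × 0.44704 = 42.0218 m/s.
a = μg = 0.33 × 9.8 = 3.234 m/s².
Reaction distance = v·t_r = 42.0218 × 1.65 = 69.336 m.
Braking distance = v²/(2a) = 42.0218² / (2 × 3.234) = 1765.832 / 6.468 = 273.011 m.
Total = 69.336 + 273.011 = 342.347 m.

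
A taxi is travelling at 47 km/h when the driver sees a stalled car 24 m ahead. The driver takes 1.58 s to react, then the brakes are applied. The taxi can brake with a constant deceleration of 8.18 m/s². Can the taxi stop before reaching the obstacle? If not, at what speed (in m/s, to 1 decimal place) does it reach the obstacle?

No — it strikes the obstacle at 10.7 m/s

47 km/h ÷ 3.6 = 13.0556 m/s.
Reaction distance = 13.0556 × 1.58 = 20.628 m.
Braking distance needed to stop: v²/(2a) = 170.449 / 16.360 = 10.419 m, so total needed = 20.628 + 10.419 = 31.047 m > 24 m — it cannot stop.
Distance remaining when braking begins: 24 − 20.628 = 3.372 m.
v² = v₀² − 2a·d = 170.449 − 2 × 8.180 × 3.372 = 115.283 m²/s².
v = √115.283 = 10.737 m/s.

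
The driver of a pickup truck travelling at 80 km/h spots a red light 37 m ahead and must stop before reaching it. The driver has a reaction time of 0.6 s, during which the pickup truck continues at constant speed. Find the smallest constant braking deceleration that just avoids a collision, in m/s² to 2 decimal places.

80 km/h ÷ 3.6 = 22.2222 m/s.
Distance covered during reaction = 22.2222 × 0.6 = 13.333 m.
Distance available for braking: 37 − 13.333 = 23.667 m.
v² = 2a·d ⇒ a = v²/(2d) = 22.2222² / (2 × 23.667) = 493.826 / 47.334 = 10.4328 m/s².

Required deceleration ≈ 10.43 m/s²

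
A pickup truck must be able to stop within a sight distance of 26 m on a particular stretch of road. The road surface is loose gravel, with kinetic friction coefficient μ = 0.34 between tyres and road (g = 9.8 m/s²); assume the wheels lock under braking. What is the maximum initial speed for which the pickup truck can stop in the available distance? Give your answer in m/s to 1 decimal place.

a = μg = 0.34 × 9.8 = 3.332 m/s².
v²/(2a) = d ⇒ v = √(2 × 3.332 × 26) = √173.26 = 13.1628 m/s.

Maximum speed ≈ 13.2 m/s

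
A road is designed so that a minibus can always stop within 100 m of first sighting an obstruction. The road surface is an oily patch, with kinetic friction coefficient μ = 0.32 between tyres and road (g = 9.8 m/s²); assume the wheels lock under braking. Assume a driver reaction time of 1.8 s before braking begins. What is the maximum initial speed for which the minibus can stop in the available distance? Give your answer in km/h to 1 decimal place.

Maximum speed ≈ 72.1 km/h

a = μg = 0.32 × 9.8 = 3.136 m/s².
Stopping distance: v·t_r + v²/(2a) = 100 with t_r = 1.8 s and a = 3.136 m/s².
So v² + 11.290 v − 627.20 = 0.
Positive root: v = −a·t_r + √((a·t_r)² + 2a·d) = −5.645 + √(31.866 + 627.20) = 20.0273 m/s.
20.0273 m/s × 3.6 = 72.098 km/h.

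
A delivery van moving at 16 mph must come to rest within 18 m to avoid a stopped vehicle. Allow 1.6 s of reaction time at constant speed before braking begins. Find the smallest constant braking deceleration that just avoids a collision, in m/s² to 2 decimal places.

Required deceleration ≈ 3.90 m/s²

16 mph × 0.44704 = 7.1526 m/s.
Distance covered during reaction = 7.1526 × 1.6 = 11.444 m.
Distance available for braking: 18 − 11.444 = 6.556 m.
v² = 2a·d ⇒ a = v²/(2d) = 7.1526² / (2 × 6.556) = 51.160 / 13.112 = 3.9018 m/s².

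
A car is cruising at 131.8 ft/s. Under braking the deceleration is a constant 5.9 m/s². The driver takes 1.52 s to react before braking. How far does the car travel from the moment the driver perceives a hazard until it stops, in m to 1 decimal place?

Total stopping distance ≈ 197.8 m

131.8 ft/s × 0.3048 = 40.1726 m/s.
Reaction distance = v·t_r = 40.1726 × 1.52 = 61.062 m.
Braking distance = v²/(2a) = 40.1726² / (2 × 5.900) = 1613.838 / 11.800 = 136.766 m.
Total = 61.062 + 136.766 = 197.828 m.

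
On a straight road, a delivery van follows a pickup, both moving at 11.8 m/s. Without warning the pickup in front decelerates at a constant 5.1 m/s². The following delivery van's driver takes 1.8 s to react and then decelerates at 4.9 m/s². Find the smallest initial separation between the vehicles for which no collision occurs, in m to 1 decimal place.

Leader travels v²/(2a_L) = 139.240 / 10.200 = 13.651 m before stopping.
Follower covers v·t_r = 11.8000 × 1.8 = 21.240 m while reacting, then v²/(2a_F) = 139.240 / 9.800 = 14.208 m while braking, for a total of 21.240 + 14.208 = 35.448 m.
Since a_F ≤ a_L and the follower starts braking later, the follower is never slower than the leader, so the closest approach is when both have stopped.
Minimum gap = 35.448 − 13.651 = 21.797 m.

Minimum gap ≈ 21.8 m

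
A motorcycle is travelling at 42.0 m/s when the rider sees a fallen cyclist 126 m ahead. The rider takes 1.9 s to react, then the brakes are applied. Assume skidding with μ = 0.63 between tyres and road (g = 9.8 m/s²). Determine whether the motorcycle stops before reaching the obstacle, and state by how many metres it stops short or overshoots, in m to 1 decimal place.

No — it overshoots by 96.7 m

a = μg = 0.63 × 9.8 = 6.174 m/s².
Reaction distance = 42.0000 × 1.9 = 79.800 m.
Braking distance = v²/(2a) = 1764.000 / 12.348 = 142.857 m.
Total stopping distance = 79.800 + 142.857 = 222.657 m, vs 126 m available — it cannot stop in time and overshoots by 222.657 − 126 = 96.657 m.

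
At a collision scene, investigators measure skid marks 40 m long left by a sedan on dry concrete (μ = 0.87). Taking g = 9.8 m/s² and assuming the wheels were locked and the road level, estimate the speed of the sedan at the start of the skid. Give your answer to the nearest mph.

Initial speed ≈ 58 mph

Deceleration a = μg = 0.87 × 9.8 = 8.526 m/s².
v = √(2a·d) = √(2 × 8.526 × 40) = √682.080 = 26.1167 m/s.
= 26.1167 ÷ 0.44704 = 58.421 mph.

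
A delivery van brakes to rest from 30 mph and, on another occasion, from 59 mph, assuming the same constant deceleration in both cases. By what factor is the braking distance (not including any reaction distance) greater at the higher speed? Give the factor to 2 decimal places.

Factor ≈ 3.87

Braking distance d = v²/(2a), so with a fixed, d ∝ v².
Factor = (59/30)² = 1.9667² = 3.8679.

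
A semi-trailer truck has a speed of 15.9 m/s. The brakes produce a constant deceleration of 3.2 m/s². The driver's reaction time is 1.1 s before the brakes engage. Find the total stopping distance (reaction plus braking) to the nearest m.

Reaction distance = v·t_r = 15.9000 × 1.1 = 17.490 m.
Braking distance = v²/(2a) = 15.9000² / (2 × 3.200) = 252.810 / 6.400 = 39.502 m.
Total = 17.490 + 39.502 = 56.992 m.

Total stopping distance ≈ 57 m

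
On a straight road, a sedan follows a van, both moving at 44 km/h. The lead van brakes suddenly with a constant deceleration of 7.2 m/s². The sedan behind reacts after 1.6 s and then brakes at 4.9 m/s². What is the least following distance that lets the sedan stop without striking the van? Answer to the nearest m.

44 km/h ÷ 3.6 = 12.2222 m/s.
Leader travels v²/(2a_L) = 149.382 / 14.400 = 10.374 m before stopping.
Follower covers v·t_r = 12.2222 × 1.6 = 19.556 m while reacting, then v²/(2a_F) = 149.382 / 9.800 = 15.243 m while braking, for a total of 19.556 + 15.243 = 34.799 m.
Since a_F ≤ a_L and the follower starts braking later, the follower is never slower than the leader, so the closest approach is when both have stopped.
Minimum gap = 34.799 − 10.374 = 24.425 m.

Minimum gap ≈ 24 m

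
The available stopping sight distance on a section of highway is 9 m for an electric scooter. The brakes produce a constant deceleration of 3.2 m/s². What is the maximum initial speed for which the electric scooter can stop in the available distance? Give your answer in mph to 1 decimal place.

v²/(2a) = d ⇒ v = √(2 × 3.200 × 9) = √57.60 = 7.5895 m/s.
7.5895 m/s ÷ 0.44704 = 16.977 mph.

Maximum speed ≈ 17.0 mph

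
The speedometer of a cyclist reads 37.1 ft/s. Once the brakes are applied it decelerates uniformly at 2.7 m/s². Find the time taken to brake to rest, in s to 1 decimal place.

37.1 ft/s × 0.3048 = 11.3081 m/s.
Braking time = v/a = 11.3081 / 2.700 = 4.188 s.

Braking time ≈ 4.2 s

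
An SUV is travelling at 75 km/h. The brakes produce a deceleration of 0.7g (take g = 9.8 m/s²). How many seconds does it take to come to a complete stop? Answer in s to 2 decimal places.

Braking time ≈ 3.04 s

75 km/h ÷ 3.6 = 20.8333 m/s.
a = 0.7 × 9.8 = 6.860 m/s².
Braking time = v/a = 20.8333 / 6.860 = 3.037 s.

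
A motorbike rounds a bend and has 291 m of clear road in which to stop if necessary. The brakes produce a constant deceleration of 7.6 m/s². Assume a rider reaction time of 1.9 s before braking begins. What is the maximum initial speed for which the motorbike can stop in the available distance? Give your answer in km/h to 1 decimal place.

Stopping distance: v·t_r + v²/(2a) = 291 with t_r = 1.9 s and a = 7.600 m/s².
So v² + 28.880 v − 4423.20 = 0.
Positive root: v = −a·t_r + √((a·t_r)² + 2a·d) = −14.440 + √(208.514 + 4423.20) = 53.6167 m/s.
53.6167 m/s × 3.6 = 193.020 km/h.

Maximum speed ≈ 193.0 km/h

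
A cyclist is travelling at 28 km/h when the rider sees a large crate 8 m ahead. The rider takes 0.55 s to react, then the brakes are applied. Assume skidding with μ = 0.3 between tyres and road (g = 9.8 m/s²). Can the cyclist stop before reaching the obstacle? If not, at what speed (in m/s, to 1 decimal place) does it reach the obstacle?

28 km/h ÷ 3.6 = 7.7778 m/s.
a = μg = 0.3 × 9.8 = 2.940 m/s².
Reaction distance = 7.7778 × 0.55 = 4.278 m.
Braking distance needed to stop: v²/(2a) = 60.494 / 5.880 = 10.288 m, so total needed = 4.278 + 10.288 = 14.566 m > 8 m — it cannot stop.
Distance remaining when braking begins: 8 − 4.278 = 3.722 m.
v² = v₀² − 2a·d = 60.494 − 2 × 2.940 × 3.722 = 38.609 m²/s².
v = √38.609 = 6.214 m/s.

No — it strikes the obstacle at 6.2 m/s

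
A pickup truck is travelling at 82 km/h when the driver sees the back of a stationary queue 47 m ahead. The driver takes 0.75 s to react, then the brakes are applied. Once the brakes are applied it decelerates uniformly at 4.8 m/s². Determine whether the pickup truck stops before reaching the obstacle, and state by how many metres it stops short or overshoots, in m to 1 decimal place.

82 km/h ÷ 3.6 = 22.7778 m/s.
Reaction distance = 22.7778 × 0.75 = 17.083 m.
Braking distance = v²/(2a) = 518.828 / 9.600 = 54.045 m.
Total stopping distance = 17.083 + 54.045 = 71.128 m, vs 47 m available — it cannot stop in time and overshoots by 71.128 − 47 = 24.128 m.

No — it overshoots by 24.1 m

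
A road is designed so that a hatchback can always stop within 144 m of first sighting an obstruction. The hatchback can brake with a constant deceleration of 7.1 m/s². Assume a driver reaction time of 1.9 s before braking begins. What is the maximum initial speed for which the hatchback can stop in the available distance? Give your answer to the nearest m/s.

Maximum speed ≈ 34 m/s

Stopping distance: v·t_r + v²/(2a) = 144 with t_r = 1.9 s and a = 7.100 m/s².
So v² + 26.980 v − 2044.80 = 0.
Positive root: v = −a·t_r + √((a·t_r)² + 2a·d) = −13.490 + √(181.980 + 2044.80) = 33.6988 m/s.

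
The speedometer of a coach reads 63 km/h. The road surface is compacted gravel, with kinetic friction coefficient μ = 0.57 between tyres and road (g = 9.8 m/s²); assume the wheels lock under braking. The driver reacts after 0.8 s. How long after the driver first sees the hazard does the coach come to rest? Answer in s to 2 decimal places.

63 km/h ÷ 3.6 = 17.5000 m/s.
a = μg = 0.57 × 9.8 = 5.586 m/s².
Braking time = v/a = 17.5000 / 5.586 = 3.133 s.
Total = 0.8 + 3.133 = 3.933 s.

Total time ≈ 3.93 s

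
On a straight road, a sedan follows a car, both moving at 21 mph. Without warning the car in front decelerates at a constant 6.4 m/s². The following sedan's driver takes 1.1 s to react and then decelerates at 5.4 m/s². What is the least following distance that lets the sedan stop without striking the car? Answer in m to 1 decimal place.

Minimum gap ≈ 11.6 m

21 mph × 0.44704 = 9.3878 m/s.
Leader travels v²/(2a_L) = 88.131 / 12.800 = 6.885 m before stopping.
Follower covers v·t_r = 9.3878 × 1.1 = 10.327 m while reacting, then v²/(2a_F) = 88.131 / 10.800 = 8.160 m while braking, for a total of 10.327 + 8.160 = 18.487 m.
Since a_F ≤ a_L and the follower starts braking later, the follower is never slower than the leader, so the closest approach is when both have stopped.
Minimum gap = 18.487 − 6.885 = 11.602 m.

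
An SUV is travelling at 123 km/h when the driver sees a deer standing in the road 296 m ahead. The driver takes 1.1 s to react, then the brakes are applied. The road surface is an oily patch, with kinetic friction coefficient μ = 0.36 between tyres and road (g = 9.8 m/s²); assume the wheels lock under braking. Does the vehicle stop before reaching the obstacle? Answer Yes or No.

Yes

123 km/h ÷ 3.6 = 34.1667 m/s.
a = μg = 0.36 × 9.8 = 3.528 m/s².
Reaction distance = 34.1667 × 1.1 = 37.583 m.
Braking distance = v²/(2a) = 1167.363 / 7.056 = 165.443 m.
Total stopping distance = 37.583 + 165.443 = 203.026 m, vs 296 m available — it stops with 296 − 203.026 = 92.974 m to spare.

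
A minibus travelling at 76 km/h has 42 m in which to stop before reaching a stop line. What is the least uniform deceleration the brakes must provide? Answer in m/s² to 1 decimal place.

Required deceleration ≈ 5.3 m/s²

76 km/h ÷ 3.6 = 21.1111 m/s.
v² = 2a·d ⇒ a = v²/(2d) = 21.1111² / (2 × 42.000) = 445.679 / 84.000 = 5.3057 m/s².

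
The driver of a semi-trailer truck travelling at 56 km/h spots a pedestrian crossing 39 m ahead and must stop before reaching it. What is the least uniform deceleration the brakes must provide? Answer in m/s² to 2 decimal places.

Required deceleration ≈ 3.10 m/s²

56 km/h ÷ 3.6 = 15.5556 m/s.
v² = 2a·d ⇒ a = v²/(2d) = 15.5556² / (2 × 39.000) = 241.977 / 78.000 = 3.1023 m/s².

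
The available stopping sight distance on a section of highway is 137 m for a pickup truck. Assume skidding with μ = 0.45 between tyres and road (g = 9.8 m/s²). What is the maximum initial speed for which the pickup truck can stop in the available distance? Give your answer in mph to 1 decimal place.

a = μg = 0.45 × 9.8 = 4.410 m/s².
v²/(2a) = d ⇒ v = √(2 × 4.410 × 137) = √1208.34 = 34.7612 m/s.
34.7612 m/s ÷ 0.44704 = 77.759 mph.

Maximum speed ≈ 77.8 mph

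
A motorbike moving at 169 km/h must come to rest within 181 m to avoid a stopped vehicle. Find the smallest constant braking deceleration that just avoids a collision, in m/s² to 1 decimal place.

169 km/h ÷ 3.6 = 46.9444 m/s.
v² = 2a·d ⇒ a = v²/(2d) = 46.9444² / (2 × 181.000) = 2203.777 / 362.000 = 6.0878 m/s².

Required deceleration ≈ 6.1 m/s²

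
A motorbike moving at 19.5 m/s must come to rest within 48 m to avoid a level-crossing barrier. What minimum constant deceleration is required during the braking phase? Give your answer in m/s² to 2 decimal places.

Required deceleration ≈ 3.96 m/s²

v² = 2a·d ⇒ a = v²/(2d) = 19.5000² / (2 × 48.000) = 380.250 / 96.000 = 3.9609 m/s².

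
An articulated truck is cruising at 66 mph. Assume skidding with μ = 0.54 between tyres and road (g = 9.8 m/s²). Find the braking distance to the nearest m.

Braking distance ≈ 82 m

66 mph × 0.44704 = 29.5046 m/s.
a = μg = 0.54 × 9.8 = 5.292 m/s².
Braking distance = v²/(2a) = 29.5046² / (2 × 5.292) = 870.521 / 10.584 = 82.249 m.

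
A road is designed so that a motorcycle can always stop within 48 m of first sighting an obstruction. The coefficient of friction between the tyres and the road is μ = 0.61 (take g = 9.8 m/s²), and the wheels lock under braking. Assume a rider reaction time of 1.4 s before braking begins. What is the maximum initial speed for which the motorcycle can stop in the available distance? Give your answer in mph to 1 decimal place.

Maximum speed ≈ 38.0 mph

a = μg = 0.61 × 9.8 = 5.978 m/s².
Stopping distance: v·t_r + v²/(2a) = 48 with t_r = 1.4 s and a = 5.978 m/s².
So v² + 16.738 v − 573.89 = 0.
Positive root: v = −a·t_r + √((a·t_r)² + 2a·d) = −8.369 + √(70.040 + 573.89) = 17.0068 m/s.
17.0068 m/s ÷ 0.44704 = 38.043 mph.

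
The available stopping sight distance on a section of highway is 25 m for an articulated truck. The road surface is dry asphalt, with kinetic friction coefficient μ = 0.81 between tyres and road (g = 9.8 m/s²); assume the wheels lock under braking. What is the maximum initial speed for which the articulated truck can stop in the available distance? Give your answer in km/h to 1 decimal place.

Maximum speed ≈ 71.7 km/h

a = μg = 0.81 × 9.8 = 7.938 m/s².
v²/(2a) = d ⇒ v = √(2 × 7.938 × 25) = √396.90 = 19.9223 m/s.
19.9223 m/s × 3.6 = 71.720 km/h.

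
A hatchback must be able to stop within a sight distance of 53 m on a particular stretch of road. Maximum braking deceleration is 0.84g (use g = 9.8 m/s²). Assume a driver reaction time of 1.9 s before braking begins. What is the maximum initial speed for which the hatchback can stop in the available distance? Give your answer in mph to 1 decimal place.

Maximum speed ≈ 39.8 mph

a = 0.84 × 9.8 = 8.232 m/s².
Stopping distance: v·t_r + v²/(2a) = 53 with t_r = 1.9 s and a = 8.232 m/s².
So v² + 31.282 v − 872.59 = 0.
Positive root: v = −a·t_r + √((a·t_r)² + 2a·d) = −15.641 + √(244.641 + 872.59) = 17.7840 m/s.
17.7840 m/s ÷ 0.44704 = 39.782 mph.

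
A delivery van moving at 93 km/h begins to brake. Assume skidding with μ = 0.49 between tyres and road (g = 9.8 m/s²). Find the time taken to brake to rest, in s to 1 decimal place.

93 km/h ÷ 3.6 = 25.8333 m/s.
a = μg = 0.49 × 9.8 = 4.802 m/s².
Braking time = v/a = 25.8333 / 4.802 = 5.380 s.

Braking time ≈ 5.4 s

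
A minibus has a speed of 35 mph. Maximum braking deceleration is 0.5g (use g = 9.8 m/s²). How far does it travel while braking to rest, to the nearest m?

Braking distance ≈ 25 m

35 mph × 0.44704 = 15.6464 m/s.
a = 0.5 × 9.8 = 4.900 m/s².
Braking distance = v²/(2a) = 15.6464² / (2 × 4.900) = 244.810 / 9.800 = 24.981 m.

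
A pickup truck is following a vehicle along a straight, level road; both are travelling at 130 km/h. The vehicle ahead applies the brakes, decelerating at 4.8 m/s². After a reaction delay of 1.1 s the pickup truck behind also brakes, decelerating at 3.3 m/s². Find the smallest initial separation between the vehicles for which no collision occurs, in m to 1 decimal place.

Minimum gap ≈ 101.5 m

130 km/h ÷ 3.6 = 36.1111 m/s.
Leader travels v²/(2a_L) = 1304.012 / 9.600 = 135.835 m before stopping.
Follower covers v·t_r = 36.1111 × 1.1 = 39.722 m while reacting, then v²/(2a_F) = 1304.012 / 6.600 = 197.578 m while braking, for a total of 39.722 + 197.578 = 237.300 m.
Since a_F ≤ a_L and the follower starts braking later, the follower is never slower than the leader, so the closest approach is when both have stopped.
Minimum gap = 237.300 − 135.835 = 101.465 m.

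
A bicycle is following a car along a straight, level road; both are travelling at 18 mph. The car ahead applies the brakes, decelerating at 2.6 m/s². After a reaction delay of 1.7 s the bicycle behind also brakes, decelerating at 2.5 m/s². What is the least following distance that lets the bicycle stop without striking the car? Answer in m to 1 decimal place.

18 mph × 0.44704 = 8.0467 m/s.
Leader travels v²/(2a_L) = 64.749 / 5.200 = 12.452 m before stopping.
Follower covers v·t_r = 8.0467 × 1.7 = 13.679 m while reacting, then v²/(2a_F) = 64.749 / 5.000 = 12.950 m while braking, for a total of 13.679 + 12.950 = 26.629 m.
Since a_F ≤ a_L and the follower starts braking later, the follower is never slower than the leader, so the closest approach is when both have stopped.
Minimum gap = 26.629 − 12.452 = 14.177 m.

Minimum gap ≈ 14.2 m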